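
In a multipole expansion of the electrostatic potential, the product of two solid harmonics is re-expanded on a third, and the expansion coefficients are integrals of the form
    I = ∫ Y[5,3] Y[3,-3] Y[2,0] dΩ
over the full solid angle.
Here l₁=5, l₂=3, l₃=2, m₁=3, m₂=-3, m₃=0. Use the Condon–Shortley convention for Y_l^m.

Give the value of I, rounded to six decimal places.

Rules hold: Σm=0, L=10 even, 2≤2≤8.
N = 11·7·5 = 385
Δ = 6!·4!·0!/11! = 1/2310
Racah Σ t=3..3: t=3:−1/144 = -1/144
⇒ 3j(5 3 2; 0 0 0)² = 10/231, sgn -1
Racah Σ t=0..0: t=0:+1/2880 = 1/2880
⇒ 3j(5 3 2; 3 -3 0)² = 2/165, sgn +1
4πI² = N·(3j₀)²·(3jₘ)² = 20/99
I = -1·√(0.20202/4π) = -0.12679218

-0.126792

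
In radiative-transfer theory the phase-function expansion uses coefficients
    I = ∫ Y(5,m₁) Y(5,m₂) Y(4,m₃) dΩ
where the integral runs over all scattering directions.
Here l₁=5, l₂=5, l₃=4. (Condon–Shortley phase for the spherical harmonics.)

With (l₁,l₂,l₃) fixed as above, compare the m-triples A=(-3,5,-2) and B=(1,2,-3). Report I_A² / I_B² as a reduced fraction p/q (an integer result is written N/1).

l's match ⇒ only the (l;m) 3-j factors differ between A and B.
A: triangle coeff Δ(5,5,4) = 1/3153150; Σ_t [6,6]: t=6:+1/69120 = 1/69120; (3j)²=4/143 [(5 5 4; -3 5 -2)], sign=+1
B: triangle coeff Δ(5,5,4) = 1/3153150; Σ_t [3,4]: t=3:−1/5184 t=4:+1/6912 = -1/20736; (3j)²=5/2574 [(5 5 4; 1 2 -3)], sign=+1
I_A²/I_B² = (4/143)/(5/2574) = 72/5

72/5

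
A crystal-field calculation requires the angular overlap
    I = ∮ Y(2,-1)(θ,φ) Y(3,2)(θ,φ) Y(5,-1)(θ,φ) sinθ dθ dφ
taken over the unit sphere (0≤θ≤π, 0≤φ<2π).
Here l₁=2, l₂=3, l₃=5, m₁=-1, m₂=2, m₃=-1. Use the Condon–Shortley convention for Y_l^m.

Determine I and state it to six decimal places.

-0.117387

m-sum 0 ✓  L=10 even ✓  1≤5≤5 ✓
Π(2lᵢ+1) = 5×7×11 = 385
triangle coeff Δ(2,3,5) = 1/2310
Σ_t [0,0]: t=0:+1/144 = 1/144
(3j)²=10/231 [(2 3 5; 0 0 0)], sign=-1
Σ_t [0,0]: t=0:+1/720 = 1/720
(3j)²=4/385 [(2 3 5; -1 2 -1)], sign=+1
⇒ 4πI² = 40/231
I = (-1)√(40/231/(4π)) = -0.11738675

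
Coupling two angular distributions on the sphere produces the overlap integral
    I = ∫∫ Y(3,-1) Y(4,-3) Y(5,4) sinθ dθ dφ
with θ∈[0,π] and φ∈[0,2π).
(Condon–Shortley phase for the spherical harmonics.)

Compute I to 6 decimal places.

0.042401

m-sum 0 ✓  L=12 even ✓  1≤5≤7 ✓
Π(2lᵢ+1) = 7×9×11 = 693
triangle coeff Δ(3,4,5) = 1/180180
Σ_t [0,2]: t=0:+1/576 t=1:−1/144 t=2:+1/576 = -1/288
(3j)²=20/1001 [(3 4 5; 0 0 0)], sign=+1
Σ_t [0,1]: t=0:+1/5760 t=1:−1/4320 = -1/17280
(3j)²=7/4290 [(3 4 5; -1 -3 4)], sign=+1
⇒ 4πI² = 42/1859
I = (+1)√(42/1859/(4π)) = 0.04240138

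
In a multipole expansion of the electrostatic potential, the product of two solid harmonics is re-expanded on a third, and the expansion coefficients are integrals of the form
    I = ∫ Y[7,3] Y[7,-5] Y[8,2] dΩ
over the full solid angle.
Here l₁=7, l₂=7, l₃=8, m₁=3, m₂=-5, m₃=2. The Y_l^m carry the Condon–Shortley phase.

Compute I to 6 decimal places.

Checks pass: Σm=0; 22 even; l₃=8∈[0,14].
(2·7+1)(2·7+1)(2·8+1) = 3825
Δ: 6! 8! 8! / 23! → 1/22086194130
sum: t=0:+1/18289152000 t=1:−1/248832000 t=2:+1/24883200 t=3:−1/11943936 t=4:+1/24883200 t=5:−1/248832000 t=6:+1/18289152000 = -11/975421440
3j²(7 7 8; 0 0 0) = Δ·Π!·Σ² = 1750/289731  (sign -1)
sum: t=0:+1/597196800 t=1:−1/435456000 t=2:+1/2786918400 = -11/41803776000
3j²(7 7 8; 3 -5 2) = Δ·Π!·Σ² = 66/96577  (sign -1)
combine: 4πI² = 3825·1750/289731·66/96577 = 8662500/548653937
take √, sign +1: I = 0.03544602

0.035446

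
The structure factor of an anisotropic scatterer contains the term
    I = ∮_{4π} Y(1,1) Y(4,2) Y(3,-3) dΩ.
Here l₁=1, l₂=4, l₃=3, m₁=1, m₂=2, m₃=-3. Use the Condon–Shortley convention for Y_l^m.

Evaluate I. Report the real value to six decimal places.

Rules hold: Σm=0, L=8 even, 3≤3≤5.
N = 3·9·7 = 189
Δ = 2!·0!·6!/9! = 1/252
Racah Σ t=1..1: t=1:−1/36 = -1/36
⇒ 3j(1 4 3; 0 0 0)² = 4/63, sgn +1
Racah Σ t=0..0: t=0:+1/1440 = 1/1440
⇒ 3j(1 4 3; 1 2 -3)² = 1/252, sgn +1
4πI² = N·(3j₀)²·(3jₘ)² = 1/21
I = +1·√(0.047619/4π) = 0.06155813

0.061558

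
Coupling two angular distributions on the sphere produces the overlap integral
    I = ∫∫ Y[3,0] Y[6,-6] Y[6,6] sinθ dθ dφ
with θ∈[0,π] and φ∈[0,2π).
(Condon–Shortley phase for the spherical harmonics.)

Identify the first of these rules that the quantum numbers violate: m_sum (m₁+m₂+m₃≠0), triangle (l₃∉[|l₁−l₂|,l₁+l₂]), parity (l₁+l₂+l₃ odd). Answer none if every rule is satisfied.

parity

azimuthal sum: 0 − 6 + 6 = 0  ✓
3 ≤ 6 ≤ 9 (triangle on l)  ✓
L = 3 + 6 + 6 = 15 (odd)  ✗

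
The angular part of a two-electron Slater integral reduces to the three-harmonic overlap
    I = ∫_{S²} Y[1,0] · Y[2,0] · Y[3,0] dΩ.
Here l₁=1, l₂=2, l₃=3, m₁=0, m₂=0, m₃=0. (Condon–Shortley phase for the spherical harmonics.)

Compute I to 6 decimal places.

0.247767

m-sum 0 ✓  L=6 even ✓  1≤3≤3 ✓
Π(2lᵢ+1) = 3×5×7 = 105
triangle coeff Δ(1,2,3) = 1/105
Σ_t [0,0]: t=0:+1/4 = 1/4
(3j)²=3/35 [(1 2 3; 0 0 0)], sign=-1
(m-triple is (0,0,0) — same symbol as above.)
⇒ 4πI² = 27/35
I = (+1)√(27/35/(4π)) = 0.24776670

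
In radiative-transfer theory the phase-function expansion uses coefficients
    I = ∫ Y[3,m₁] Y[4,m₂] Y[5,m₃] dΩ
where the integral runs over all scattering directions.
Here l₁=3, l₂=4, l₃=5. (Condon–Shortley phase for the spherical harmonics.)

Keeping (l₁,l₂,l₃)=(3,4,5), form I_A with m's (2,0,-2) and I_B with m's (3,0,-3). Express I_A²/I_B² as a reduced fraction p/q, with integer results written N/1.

1/9

Shared (l₁,l₂,l₃)=(3,4,5): N and (l;000)² cancel in I_A²/I_B².
A: Δ = 2!·4!·6!/13! = 1/180180; Racah Σ t=0..1: t=0:+1/576 t=1:−1/864 = 1/1728; ⇒ 3j(3 4 5; 2 0 -2)² = 5/1287, sgn -1
B: Δ = 2!·4!·6!/13! = 1/180180; Racah Σ t=0..0: t=0:+1/2304 = 1/2304; ⇒ 3j(3 4 5; 3 0 -3)² = 5/143, sgn +1
I_A²/I_B² = (5/1287)/(5/143) = 1/9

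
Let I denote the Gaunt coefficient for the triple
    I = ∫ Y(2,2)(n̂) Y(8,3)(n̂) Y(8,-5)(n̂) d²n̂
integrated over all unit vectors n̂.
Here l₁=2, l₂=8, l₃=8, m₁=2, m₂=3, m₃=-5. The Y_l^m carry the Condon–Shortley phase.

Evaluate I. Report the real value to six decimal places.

Checks pass: Σm=0; 18 even; l₃=8∈[6,10].
(2·2+1)(2·8+1)(2·8+1) = 1445
Δ: 2! 2! 14! / 19! → 1/348840
sum: t=0:+1/116121600 t=1:−1/25401600 t=2:+1/116121600 = -1/45158400
3j²(2 8 8; 0 0 0) = Δ·Π!·Σ² = 24/1615  (sign -1)
sum: t=0:+1/958003200 = 1/958003200
3j²(2 8 8; 2 3 -5) = Δ·Π!·Σ² = 13/969  (sign -1)
combine: 4πI² = 1445·24/1615·13/969 = 104/361
take √, sign +1: I = 0.15141125

0.151411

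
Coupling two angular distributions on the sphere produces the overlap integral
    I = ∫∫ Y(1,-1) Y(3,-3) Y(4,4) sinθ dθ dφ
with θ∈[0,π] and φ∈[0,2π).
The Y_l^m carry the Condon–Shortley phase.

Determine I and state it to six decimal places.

0.325735

m-sum 0 ✓  L=8 even ✓  2≤4≤4 ✓
Π(2lᵢ+1) = 3×7×9 = 189
triangle coeff Δ(1,3,4) = 1/252
Σ_t [0,0]: t=0:+1/36 = 1/36
(3j)²=4/63 [(1 3 4; 0 0 0)], sign=+1
Σ_t [0,0]: t=0:+1/1440 = 1/1440
(3j)²=1/9 [(1 3 4; -1 -3 4)], sign=+1
⇒ 4πI² = 4/3
I = (+1)√(4/3/(4π)) = 0.32573501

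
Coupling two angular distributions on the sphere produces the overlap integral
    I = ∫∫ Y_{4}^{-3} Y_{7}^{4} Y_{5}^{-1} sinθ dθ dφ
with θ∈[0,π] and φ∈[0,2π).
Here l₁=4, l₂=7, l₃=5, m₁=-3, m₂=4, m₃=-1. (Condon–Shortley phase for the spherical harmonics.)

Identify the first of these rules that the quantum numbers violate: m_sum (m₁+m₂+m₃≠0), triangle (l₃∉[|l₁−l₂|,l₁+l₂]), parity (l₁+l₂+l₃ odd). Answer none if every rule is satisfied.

azimuthal sum: -3 + 4 − 1 = 0  ✓
3 ≤ 5 ≤ 11 (triangle on l)  ✓
L = 4 + 7 + 5 = 16 (even)  ✓

none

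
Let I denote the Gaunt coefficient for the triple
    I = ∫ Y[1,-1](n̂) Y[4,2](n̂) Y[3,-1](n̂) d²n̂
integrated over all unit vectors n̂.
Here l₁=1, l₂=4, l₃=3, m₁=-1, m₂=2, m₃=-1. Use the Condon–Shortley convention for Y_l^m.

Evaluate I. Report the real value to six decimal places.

0.238414

Rules hold: Σm=0, L=8 even, 3≤3≤5.
N = 3·9·7 = 189
Δ = 2!·0!·6!/9! = 1/252
Racah Σ t=1..1: t=1:−1/36 = -1/36
⇒ 3j(1 4 3; 0 0 0)² = 4/63, sgn +1
Racah Σ t=2..2: t=2:+1/96 = 1/96
⇒ 3j(1 4 3; -1 2 -1)² = 5/84, sgn +1
4πI² = N·(3j₀)²·(3jₘ)² = 5/7
I = +1·√(0.714286/4π) = 0.23841361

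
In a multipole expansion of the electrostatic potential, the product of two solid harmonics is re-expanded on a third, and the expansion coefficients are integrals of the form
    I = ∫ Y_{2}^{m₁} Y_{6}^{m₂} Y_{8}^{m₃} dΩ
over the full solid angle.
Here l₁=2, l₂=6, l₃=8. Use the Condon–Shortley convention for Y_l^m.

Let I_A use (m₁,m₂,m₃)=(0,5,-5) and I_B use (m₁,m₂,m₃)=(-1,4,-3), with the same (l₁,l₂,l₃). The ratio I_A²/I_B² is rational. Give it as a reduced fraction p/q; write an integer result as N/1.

117/55

l's match ⇒ only the (l;m) 3-j factors differ between A and B.
A: triangle coeff Δ(2,6,8) = 1/30940; Σ_t [0,0]: t=0:+1/159667200 = 1/159667200; (3j)²=9/1190 [(2 6 8; 0 5 -5)], sign=-1
B: triangle coeff Δ(2,6,8) = 1/30940; Σ_t [0,0]: t=0:+1/43545600 = 1/43545600; (3j)²=11/3094 [(2 6 8; -1 4 -3)], sign=-1
I_A²/I_B² = (9/1190)/(11/3094) = 117/55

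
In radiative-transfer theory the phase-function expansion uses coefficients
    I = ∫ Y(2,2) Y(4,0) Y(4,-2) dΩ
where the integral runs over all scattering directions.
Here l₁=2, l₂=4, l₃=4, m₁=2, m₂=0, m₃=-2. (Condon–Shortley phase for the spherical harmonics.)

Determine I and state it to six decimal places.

-0.190365

Rules hold: Σm=0, L=10 even, 2≤4≤6.
N = 5·9·9 = 405
Δ = 2!·2!·6!/11! = 1/13860
Racah Σ t=0..2: t=0:+1/192 t=1:−1/36 t=2:+1/192 = -5/288
⇒ 3j(2 4 4; 0 0 0)² = 20/693, sgn -1
Racah Σ t=0..0: t=0:+1/192 = 1/192
⇒ 3j(2 4 4; 2 0 -2)² = 3/77, sgn +1
4πI² = N·(3j₀)²·(3jₘ)² = 2700/5929
I = -1·√(0.455389/4π) = -0.19036462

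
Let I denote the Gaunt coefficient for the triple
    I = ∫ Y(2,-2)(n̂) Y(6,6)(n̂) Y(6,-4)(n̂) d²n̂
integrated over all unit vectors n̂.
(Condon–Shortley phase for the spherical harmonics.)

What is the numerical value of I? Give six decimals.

m-sum 0 ✓  L=14 even ✓  4≤6≤8 ✓
Π(2lᵢ+1) = 5×13×13 = 845
triangle coeff Δ(2,6,6) = 1/90090
Σ_t [0,2]: t=0:+1/69120 t=1:−1/14400 t=2:+1/69120 = -7/172800
(3j)²=14/715 [(2 6 6; 0 0 0)], sign=-1
Σ_t [2,2]: t=2:+1/14515200 = 1/14515200
(3j)²=2/455 [(2 6 6; -2 6 -4)], sign=+1
⇒ 4πI² = 4/55
I = (-1)√(4/55/(4π)) = -0.07607531

-0.076075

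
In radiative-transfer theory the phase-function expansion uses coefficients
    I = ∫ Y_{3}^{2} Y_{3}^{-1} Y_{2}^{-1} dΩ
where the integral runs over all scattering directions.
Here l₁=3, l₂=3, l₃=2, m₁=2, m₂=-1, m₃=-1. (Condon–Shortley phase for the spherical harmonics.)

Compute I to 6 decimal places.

m-sum 0 ✓  L=8 even ✓  0≤2≤6 ✓
Π(2lᵢ+1) = 7×7×5 = 245
triangle coeff Δ(3,3,2) = 1/3780
Σ_t [1,3]: t=1:−1/24 t=2:+1/4 t=3:−1/24 = 1/6
(3j)²=4/105 [(3 3 2; 0 0 0)], sign=+1
Σ_t [0,1]: t=0:+1/48 t=1:−1/12 = -1/16
(3j)²=1/28 [(3 3 2; 2 -1 -1)], sign=+1
⇒ 4πI² = 1/3
I = (+1)√(1/3/(4π)) = 0.16286750

0.162868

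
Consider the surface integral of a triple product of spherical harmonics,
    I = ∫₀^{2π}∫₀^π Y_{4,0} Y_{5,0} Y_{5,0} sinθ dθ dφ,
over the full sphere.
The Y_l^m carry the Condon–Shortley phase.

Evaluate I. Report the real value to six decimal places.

m-sum 0 ✓  L=14 even ✓  1≤5≤9 ✓
Π(2lᵢ+1) = 9×11×11 = 1089
triangle coeff Δ(4,5,5) = 1/3153150
Σ_t [0,4]: t=0:+1/69120 t=1:−1/1728 t=2:+1/576 t=3:−1/1728 t=4:+1/69120 = 7/11520
(3j)²=2/143 [(4 5 5; 0 0 0)], sign=-1
(m-triple is (0,0,0) — same symbol as above.)
⇒ 4πI² = 36/169
I = (+1)√(36/169/(4π)) = 0.13019760

0.130198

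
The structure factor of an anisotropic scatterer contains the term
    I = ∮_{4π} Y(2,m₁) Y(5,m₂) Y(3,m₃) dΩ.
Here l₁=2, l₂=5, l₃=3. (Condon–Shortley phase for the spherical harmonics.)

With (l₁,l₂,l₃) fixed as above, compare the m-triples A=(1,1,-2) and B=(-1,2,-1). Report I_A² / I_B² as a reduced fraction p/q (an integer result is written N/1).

8/35

l's match ⇒ only the (l;m) 3-j factors differ between A and B.
A: triangle coeff Δ(2,5,3) = 1/2310; Σ_t [1,1]: t=1:−1/720 = -1/720; (3j)²=4/385 [(2 5 3; 1 1 -2)], sign=+1
B: triangle coeff Δ(2,5,3) = 1/2310; Σ_t [3,3]: t=3:−1/288 = -1/288; (3j)²=1/22 [(2 5 3; -1 2 -1)], sign=-1
I_A²/I_B² = (4/385)/(1/22) = 8/35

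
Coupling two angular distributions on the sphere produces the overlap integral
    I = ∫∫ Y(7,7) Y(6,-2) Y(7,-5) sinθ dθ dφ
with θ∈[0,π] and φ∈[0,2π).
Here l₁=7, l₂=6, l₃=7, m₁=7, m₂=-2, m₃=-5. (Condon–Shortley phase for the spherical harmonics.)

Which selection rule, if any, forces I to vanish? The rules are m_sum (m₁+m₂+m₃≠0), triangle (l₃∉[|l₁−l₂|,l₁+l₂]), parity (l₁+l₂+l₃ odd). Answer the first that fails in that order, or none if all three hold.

Σmᵢ = 0  ✓
l₃∈[|l₁−l₂|,l₁+l₂]=[1,13], have l₃=7  ✓
Σlᵢ = 20 ⇒ even  ✓

none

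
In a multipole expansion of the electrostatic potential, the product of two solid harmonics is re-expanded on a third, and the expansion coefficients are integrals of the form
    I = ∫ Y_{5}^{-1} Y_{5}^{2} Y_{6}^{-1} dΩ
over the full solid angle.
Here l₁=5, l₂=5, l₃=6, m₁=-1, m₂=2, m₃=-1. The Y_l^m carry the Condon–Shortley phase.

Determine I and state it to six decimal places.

0.120248

Rules hold: Σm=0, L=16 even, 0≤6≤10.
N = 11·11·13 = 1573
Δ = 4!·6!·6!/17! = 1/28588560
Racah Σ t=0..4: t=0:+1/345600 t=1:−1/13824 t=2:+1/5184 t=3:−1/13824 t=4:+1/345600 = 7/129600
⇒ 3j(5 5 6; 0 0 0)² = 80/7293, sgn +1
Racah Σ t=1..4: t=1:−1/518400 t=2:+1/23040 t=3:−1/10368 t=4:+1/41472 = -1/32400
⇒ 3j(5 5 6; -1 2 -1)² = 128/12155, sgn +1
4πI² = N·(3j₀)²·(3jₘ)² = 2048/11271
I = +1·√(0.181705/4π) = 0.12024827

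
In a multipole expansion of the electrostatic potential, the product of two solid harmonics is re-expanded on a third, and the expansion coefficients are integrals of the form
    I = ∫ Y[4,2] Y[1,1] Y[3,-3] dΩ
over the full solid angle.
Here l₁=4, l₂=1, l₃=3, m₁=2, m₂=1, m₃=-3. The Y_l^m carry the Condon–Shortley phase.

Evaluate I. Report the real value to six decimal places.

Checks pass: Σm=0; 8 even; l₃=3∈[3,5].
(2·4+1)(2·1+1)(2·3+1) = 189
Δ: 2! 6! 0! / 9! → 1/252
sum: t=1:−1/36 = -1/36
3j²(4 1 3; 0 0 0) = Δ·Π!·Σ² = 4/63  (sign +1)
sum: t=2:+1/1440 = 1/1440
3j²(4 1 3; 2 1 -3) = Δ·Π!·Σ² = 1/252  (sign +1)
combine: 4πI² = 189·4/63·1/252 = 1/21
take √, sign +1: I = 0.06155813

0.061558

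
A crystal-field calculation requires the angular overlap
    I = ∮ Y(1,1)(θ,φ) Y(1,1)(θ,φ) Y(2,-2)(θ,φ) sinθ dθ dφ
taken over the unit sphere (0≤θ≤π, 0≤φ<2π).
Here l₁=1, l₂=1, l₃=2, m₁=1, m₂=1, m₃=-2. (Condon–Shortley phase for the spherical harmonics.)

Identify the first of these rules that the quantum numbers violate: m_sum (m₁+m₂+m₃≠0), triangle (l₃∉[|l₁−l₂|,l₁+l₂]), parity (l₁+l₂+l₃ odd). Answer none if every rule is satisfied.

none

Σmᵢ = 0  ✓
l₃∈[|l₁−l₂|,l₁+l₂]=[0,2], have l₃=2  ✓
Σlᵢ = 4 ⇒ even  ✓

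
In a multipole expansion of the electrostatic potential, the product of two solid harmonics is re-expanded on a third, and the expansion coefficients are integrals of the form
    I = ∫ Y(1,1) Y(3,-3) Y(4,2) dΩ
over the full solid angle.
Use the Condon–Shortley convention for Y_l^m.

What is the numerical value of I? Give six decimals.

0.061558

Checks pass: Σm=0; 8 even; l₃=4∈[2,4].
(2·1+1)(2·3+1)(2·4+1) = 189
Δ: 0! 2! 6! / 9! → 1/252
sum: t=0:+1/36 = 1/36
3j²(1 3 4; 0 0 0) = Δ·Π!·Σ² = 4/63  (sign +1)
sum: t=0:+1/1440 = 1/1440
3j²(1 3 4; 1 -3 2) = Δ·Π!·Σ² = 1/252  (sign +1)
combine: 4πI² = 189·4/63·1/252 = 1/21
take √, sign +1: I = 0.06155813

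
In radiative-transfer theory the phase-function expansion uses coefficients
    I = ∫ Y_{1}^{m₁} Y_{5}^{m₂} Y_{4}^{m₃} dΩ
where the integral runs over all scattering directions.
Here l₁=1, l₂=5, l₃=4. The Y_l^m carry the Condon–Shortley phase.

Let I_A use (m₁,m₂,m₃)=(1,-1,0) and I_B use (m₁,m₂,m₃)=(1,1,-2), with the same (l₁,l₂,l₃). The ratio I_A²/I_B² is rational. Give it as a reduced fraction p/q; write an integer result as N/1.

Same 1,5,4: normalisation and zero-m 3j drop out of the ratio.
A: Δ: 2! 0! 8! / 11! → 1/495; sum: t=0:+1/1152 = 1/1152; 3j²(1 5 4; 1 -1 0) = Δ·Π!·Σ² = 1/33  (sign +1)
B: Δ: 2! 0! 8! / 11! → 1/495; sum: t=0:+1/2880 = 1/2880; 3j²(1 5 4; 1 1 -2) = Δ·Π!·Σ² = 2/165  (sign +1)
I_A²/I_B² = (1/33)/(2/165) = 5/2

5/2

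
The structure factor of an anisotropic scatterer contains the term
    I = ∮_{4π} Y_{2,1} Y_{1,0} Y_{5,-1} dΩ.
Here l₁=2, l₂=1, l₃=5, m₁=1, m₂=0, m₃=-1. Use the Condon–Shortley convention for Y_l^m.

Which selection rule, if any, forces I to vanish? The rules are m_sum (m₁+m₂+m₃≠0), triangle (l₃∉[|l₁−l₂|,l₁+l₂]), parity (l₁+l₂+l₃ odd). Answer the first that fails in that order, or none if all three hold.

azimuthal sum: 1 + 0 − 1 = 0  ✓
1 ≤ 5 ≤ 3 (triangle on l)  ✗
L = 2 + 1 + 5 = 8 (even)

triangle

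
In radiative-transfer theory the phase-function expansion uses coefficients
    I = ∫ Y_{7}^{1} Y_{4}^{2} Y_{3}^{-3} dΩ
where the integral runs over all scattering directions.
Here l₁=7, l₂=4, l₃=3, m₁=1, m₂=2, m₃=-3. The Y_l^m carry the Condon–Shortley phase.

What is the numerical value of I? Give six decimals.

m-sum 0 ✓  L=14 even ✓  3≤3≤11 ✓
Π(2lᵢ+1) = 15×9×7 = 945
triangle coeff Δ(7,4,3) = 1/45045
Σ_t [4,4]: t=4:+1/20736 = 1/20736
(3j)²=35/1287 [(7 4 3; 0 0 0)], sign=-1
Σ_t [6,6]: t=6:+1/1036800 = 1/1036800
(3j)²=4/6435 [(7 4 3; 1 2 -3)], sign=+1
⇒ 4πI² = 980/61347
I = (-1)√(980/61347/(4π)) = -0.03565426

-0.035654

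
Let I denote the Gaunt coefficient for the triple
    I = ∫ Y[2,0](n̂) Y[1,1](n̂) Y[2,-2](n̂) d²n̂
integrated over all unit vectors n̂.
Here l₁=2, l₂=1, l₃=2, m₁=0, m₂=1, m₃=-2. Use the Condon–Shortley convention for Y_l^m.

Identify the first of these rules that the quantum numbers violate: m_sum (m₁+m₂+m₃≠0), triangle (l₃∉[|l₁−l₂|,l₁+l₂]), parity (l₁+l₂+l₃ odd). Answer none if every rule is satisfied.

m_sum

m₁+m₂+m₃ = 0 + 1 − 2 = -1  ✗
triangle: |2−1|=1 ≤ l₃=2 ≤ 2+1=3
parity: l₁+l₂+l₃ = 5 is odd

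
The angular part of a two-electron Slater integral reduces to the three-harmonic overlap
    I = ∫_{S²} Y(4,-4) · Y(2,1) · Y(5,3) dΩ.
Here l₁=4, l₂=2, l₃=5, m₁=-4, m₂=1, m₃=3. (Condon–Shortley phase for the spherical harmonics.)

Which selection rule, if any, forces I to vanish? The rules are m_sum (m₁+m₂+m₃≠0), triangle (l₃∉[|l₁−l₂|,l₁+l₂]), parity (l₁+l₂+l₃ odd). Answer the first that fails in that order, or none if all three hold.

parity

Σmᵢ = 0  ✓
l₃∈[|l₁−l₂|,l₁+l₂]=[2,6], have l₃=5  ✓
Σlᵢ = 11 ⇒ odd  ✗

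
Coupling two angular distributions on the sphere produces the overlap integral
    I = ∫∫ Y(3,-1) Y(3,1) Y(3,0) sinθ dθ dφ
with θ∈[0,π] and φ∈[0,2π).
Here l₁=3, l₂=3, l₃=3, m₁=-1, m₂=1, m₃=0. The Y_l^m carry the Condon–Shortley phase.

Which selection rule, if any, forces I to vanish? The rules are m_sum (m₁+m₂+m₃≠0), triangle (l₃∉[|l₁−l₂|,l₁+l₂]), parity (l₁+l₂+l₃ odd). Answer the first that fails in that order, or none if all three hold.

azimuthal sum: -1 + 1 + 0 = 0  ✓
0 ≤ 3 ≤ 6 (triangle on l)  ✓
L = 3 + 3 + 3 = 9 (odd)  ✗

parity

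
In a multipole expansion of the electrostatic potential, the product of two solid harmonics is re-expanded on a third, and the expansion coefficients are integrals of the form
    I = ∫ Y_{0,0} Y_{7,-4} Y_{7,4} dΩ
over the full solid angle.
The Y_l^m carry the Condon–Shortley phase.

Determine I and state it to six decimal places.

0.282095

m-sum 0 ✓  L=14 even ✓  7≤7≤7 ✓
Π(2lᵢ+1) = 1×15×15 = 225
triangle coeff Δ(0,7,7) = 1/15
Σ_t [0,0]: t=0:+1/25401600 = 1/25401600
(3j)²=1/15 [(0 7 7; 0 0 0)], sign=-1
Σ_t [0,0]: t=0:+1/239500800 = 1/239500800
(3j)²=1/15 [(0 7 7; 0 -4 4)], sign=-1
⇒ 4πI² = 1/1
I = (+1)√(1/1/(4π)) = 0.28209479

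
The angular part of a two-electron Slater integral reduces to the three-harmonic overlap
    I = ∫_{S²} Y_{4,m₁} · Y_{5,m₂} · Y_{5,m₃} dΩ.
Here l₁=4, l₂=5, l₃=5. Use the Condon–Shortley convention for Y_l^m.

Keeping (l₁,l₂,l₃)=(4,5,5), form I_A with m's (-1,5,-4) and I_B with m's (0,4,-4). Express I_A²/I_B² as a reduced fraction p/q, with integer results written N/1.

2/1

Shared (l₁,l₂,l₃)=(4,5,5): N and (l;000)² cancel in I_A²/I_B².
A: Δ = 4!·4!·6!/15! = 1/3153150; Racah Σ t=4..4: t=4:+1/103680 = 1/103680; ⇒ 3j(4 5 5; -1 5 -4)² = 4/143, sgn -1
B: Δ = 4!·4!·6!/15! = 1/3153150; Racah Σ t=3..4: t=3:−1/25920 t=4:+1/69120 = -1/41472; ⇒ 3j(4 5 5; 0 4 -4)² = 2/143, sgn +1
I_A²/I_B² = (4/143)/(2/143) = 2/1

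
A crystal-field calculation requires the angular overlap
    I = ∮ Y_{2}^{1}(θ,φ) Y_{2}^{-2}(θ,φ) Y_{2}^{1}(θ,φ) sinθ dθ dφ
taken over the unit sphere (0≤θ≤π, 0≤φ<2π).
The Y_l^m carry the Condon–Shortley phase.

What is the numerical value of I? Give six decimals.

0.220728

Checks pass: Σm=0; 6 even; l₃=2∈[0,4].
(2·2+1)(2·2+1)(2·2+1) = 125
Δ: 2! 2! 2! / 7! → 1/630
sum: t=0:+1/8 t=1:−1/1 t=2:+1/8 = -3/4
3j²(2 2 2; 0 0 0) = Δ·Π!·Σ² = 2/35  (sign -1)
sum: t=0:+1/4 = 1/4
3j²(2 2 2; 1 -2 1) = Δ·Π!·Σ² = 3/35  (sign -1)
combine: 4πI² = 125·2/35·3/35 = 30/49
take √, sign +1: I = 0.22072812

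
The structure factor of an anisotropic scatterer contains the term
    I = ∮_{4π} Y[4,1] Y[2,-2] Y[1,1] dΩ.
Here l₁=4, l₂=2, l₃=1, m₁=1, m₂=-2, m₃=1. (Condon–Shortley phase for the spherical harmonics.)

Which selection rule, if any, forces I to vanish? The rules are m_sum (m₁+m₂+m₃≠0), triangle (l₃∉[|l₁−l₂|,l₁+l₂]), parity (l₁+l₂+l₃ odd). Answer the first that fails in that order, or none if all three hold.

azimuthal sum: 1 − 2 + 1 = 0  ✓
2 ≤ 1 ≤ 6 (triangle on l)  ✗
L = 4 + 2 + 1 = 7 (odd)

triangle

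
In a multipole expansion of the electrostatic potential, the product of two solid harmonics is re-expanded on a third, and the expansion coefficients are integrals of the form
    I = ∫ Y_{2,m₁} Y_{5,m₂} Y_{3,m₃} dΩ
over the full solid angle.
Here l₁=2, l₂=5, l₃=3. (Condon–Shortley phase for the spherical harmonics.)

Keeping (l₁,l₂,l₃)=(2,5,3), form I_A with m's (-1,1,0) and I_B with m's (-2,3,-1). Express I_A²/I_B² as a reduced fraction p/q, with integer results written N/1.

l's match ⇒ only the (l;m) 3-j factors differ between A and B.
A: triangle coeff Δ(2,5,3) = 1/2310; Σ_t [3,3]: t=3:−1/216 = -1/216; (3j)²=8/231 [(2 5 3; -1 1 0)], sign=+1
B: triangle coeff Δ(2,5,3) = 1/2310; Σ_t [4,4]: t=4:+1/1152 = 1/1152; (3j)²=1/33 [(2 5 3; -2 3 -1)], sign=+1
I_A²/I_B² = (8/231)/(1/33) = 8/7

8/7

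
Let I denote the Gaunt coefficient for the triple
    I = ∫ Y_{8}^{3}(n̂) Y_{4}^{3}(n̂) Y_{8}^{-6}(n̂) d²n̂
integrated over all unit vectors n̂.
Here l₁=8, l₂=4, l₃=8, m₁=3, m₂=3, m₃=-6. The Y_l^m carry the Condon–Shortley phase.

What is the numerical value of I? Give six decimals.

-0.157235

Checks pass: Σm=0; 20 even; l₃=8∈[4,12].
(2·8+1)(2·4+1)(2·8+1) = 2601
Δ: 4! 12! 4! / 21! → 1/185175900
sum: t=0:+1/557383680 t=1:−1/21772800 t=2:+1/8294400 t=3:−1/21772800 t=4:+1/557383680 = 1/30965760
3j²(8 4 8; 0 0 0) = Δ·Π!·Σ² = 36/4199  (sign +1)
sum: t=3:−1/1045094400 t=4:+1/5748019200 = -1/1277337600
3j²(8 4 8; 3 3 -6) = Δ·Π!·Σ² = 9/646  (sign -1)
combine: 4πI² = 2601·36/4199·9/646 = 1458/4693
take √, sign -1: I = -0.15723476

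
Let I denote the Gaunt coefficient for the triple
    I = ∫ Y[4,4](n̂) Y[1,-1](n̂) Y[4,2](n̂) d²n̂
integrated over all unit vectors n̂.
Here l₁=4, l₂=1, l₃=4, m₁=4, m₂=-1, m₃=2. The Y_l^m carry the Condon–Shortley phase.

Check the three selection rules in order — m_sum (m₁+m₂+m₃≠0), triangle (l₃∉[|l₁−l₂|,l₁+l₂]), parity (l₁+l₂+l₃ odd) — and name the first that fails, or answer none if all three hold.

Σmᵢ = 5  ✗
l₃∈[|l₁−l₂|,l₁+l₂]=[3,5], have l₃=4
Σlᵢ = 9 ⇒ odd

m_sum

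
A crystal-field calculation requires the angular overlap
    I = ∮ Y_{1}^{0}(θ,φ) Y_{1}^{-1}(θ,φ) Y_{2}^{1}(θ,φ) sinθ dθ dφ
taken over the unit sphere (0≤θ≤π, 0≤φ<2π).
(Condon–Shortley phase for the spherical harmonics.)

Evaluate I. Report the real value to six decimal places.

-0.218510

Checks pass: Σm=0; 4 even; l₃=2∈[0,2].
(2·1+1)(2·1+1)(2·2+1) = 45
Δ: 0! 2! 2! / 5! → 1/30
sum: t=0:+1/1 = 1/1
3j²(1 1 2; 0 0 0) = Δ·Π!·Σ² = 2/15  (sign +1)
sum: t=0:+1/2 = 1/2
3j²(1 1 2; 0 -1 1) = Δ·Π!·Σ² = 1/10  (sign -1)
combine: 4πI² = 45·2/15·1/10 = 3/5
take √, sign -1: I = -0.21850969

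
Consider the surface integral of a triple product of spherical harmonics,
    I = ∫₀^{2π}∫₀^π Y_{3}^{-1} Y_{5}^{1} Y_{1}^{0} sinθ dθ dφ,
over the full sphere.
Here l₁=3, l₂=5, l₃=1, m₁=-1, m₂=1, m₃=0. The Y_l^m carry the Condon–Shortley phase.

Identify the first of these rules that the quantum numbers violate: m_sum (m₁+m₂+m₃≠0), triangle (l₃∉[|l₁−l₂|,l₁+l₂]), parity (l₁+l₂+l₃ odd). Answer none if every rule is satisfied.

triangle

azimuthal sum: -1 + 1 + 0 = 0  ✓
2 ≤ 1 ≤ 8 (triangle on l)  ✗
L = 3 + 5 + 1 = 9 (odd)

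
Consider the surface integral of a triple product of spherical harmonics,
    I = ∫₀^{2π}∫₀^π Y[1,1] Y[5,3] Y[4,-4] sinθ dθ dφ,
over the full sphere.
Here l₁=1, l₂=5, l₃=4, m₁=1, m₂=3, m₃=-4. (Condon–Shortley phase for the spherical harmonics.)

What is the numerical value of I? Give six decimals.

-0.049106

Rules hold: Σm=0, L=10 even, 4≤4≤6.
N = 3·11·9 = 297
Δ = 2!·0!·8!/11! = 1/495
Racah Σ t=1..1: t=1:−1/576 = -1/576
⇒ 3j(1 5 4; 0 0 0)² = 5/99, sgn -1
Racah Σ t=0..0: t=0:+1/80640 = 1/80640
⇒ 3j(1 5 4; 1 3 -4)² = 1/495, sgn +1
4πI² = N·(3j₀)²·(3jₘ)² = 1/33
I = -1·√(0.030303/4π) = -0.04910640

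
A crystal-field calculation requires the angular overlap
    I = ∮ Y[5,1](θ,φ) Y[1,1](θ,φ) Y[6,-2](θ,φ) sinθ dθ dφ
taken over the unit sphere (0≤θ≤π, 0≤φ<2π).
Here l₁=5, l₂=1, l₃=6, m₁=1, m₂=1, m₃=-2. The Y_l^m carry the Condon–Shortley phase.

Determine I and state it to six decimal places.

Rules hold: Σm=0, L=12 even, 4≤6≤6.
N = 11·3·13 = 429
Δ = 0!·10!·2!/13! = 1/858
Racah Σ t=0..0: t=0:+1/14400 = 1/14400
⇒ 3j(5 1 6; 0 0 0)² = 6/143, sgn +1
Racah Σ t=0..0: t=0:+1/34560 = 1/34560
⇒ 3j(5 1 6; 1 1 -2)² = 14/429, sgn +1
4πI² = N·(3j₀)²·(3jₘ)² = 84/143
I = +1·√(0.587413/4π) = 0.21620548

0.216205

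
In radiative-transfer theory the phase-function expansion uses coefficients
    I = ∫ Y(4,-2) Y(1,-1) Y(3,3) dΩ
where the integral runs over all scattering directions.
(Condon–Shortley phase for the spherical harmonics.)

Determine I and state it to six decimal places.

Rules hold: Σm=0, L=8 even, 3≤3≤5.
N = 9·3·7 = 189
Δ = 2!·6!·0!/9! = 1/252
Racah Σ t=1..1: t=1:−1/36 = -1/36
⇒ 3j(4 1 3; 0 0 0)² = 4/63, sgn +1
Racah Σ t=0..0: t=0:+1/1440 = 1/1440
⇒ 3j(4 1 3; -2 -1 3)² = 1/252, sgn +1
4πI² = N·(3j₀)²·(3jₘ)² = 1/21
I = +1·√(0.047619/4π) = 0.06155813

0.061558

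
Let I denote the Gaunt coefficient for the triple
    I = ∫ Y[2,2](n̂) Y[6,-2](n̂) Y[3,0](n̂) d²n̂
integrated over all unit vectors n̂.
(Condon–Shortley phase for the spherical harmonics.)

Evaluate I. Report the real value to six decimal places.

0.000000

triangle: need 4≤l₃≤8, have 3; I=0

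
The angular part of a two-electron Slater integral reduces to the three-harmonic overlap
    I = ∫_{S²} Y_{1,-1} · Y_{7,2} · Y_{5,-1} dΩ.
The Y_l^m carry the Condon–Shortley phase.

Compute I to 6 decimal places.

0.000000

l₃=5 ∉ [6,8] — triangle fails ⇒ I = 0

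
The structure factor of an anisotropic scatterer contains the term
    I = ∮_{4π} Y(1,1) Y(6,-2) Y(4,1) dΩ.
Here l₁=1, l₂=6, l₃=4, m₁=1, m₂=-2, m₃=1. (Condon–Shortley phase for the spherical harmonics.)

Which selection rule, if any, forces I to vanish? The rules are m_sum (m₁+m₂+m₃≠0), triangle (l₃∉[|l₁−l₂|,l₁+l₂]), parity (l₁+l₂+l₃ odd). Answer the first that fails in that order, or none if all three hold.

triangle

m₁+m₂+m₃ = 1 − 2 + 1 = 0  ✓
triangle: |1−6|=5 ≤ l₃=4 ≤ 1+6=7  ✗
parity: l₁+l₂+l₃ = 11 is odd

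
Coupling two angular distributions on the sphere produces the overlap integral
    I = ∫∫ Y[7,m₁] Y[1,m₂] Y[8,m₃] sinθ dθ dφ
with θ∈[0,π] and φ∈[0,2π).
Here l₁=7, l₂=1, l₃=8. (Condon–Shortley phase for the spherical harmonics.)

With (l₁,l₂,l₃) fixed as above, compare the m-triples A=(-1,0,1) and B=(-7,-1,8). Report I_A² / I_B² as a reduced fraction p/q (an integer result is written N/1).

Shared (l₁,l₂,l₃)=(7,1,8): N and (l;000)² cancel in I_A²/I_B².
A: Δ = 0!·14!·2!/17! = 1/2040; Racah Σ t=0..0: t=0:+1/29030400 = 1/29030400; ⇒ 3j(7 1 8; -1 0 1)² = 21/680, sgn -1
B: Δ = 0!·14!·2!/17! = 1/2040; Racah Σ t=0..0: t=0:+1/174356582400 = 1/174356582400; ⇒ 3j(7 1 8; -7 -1 8)² = 1/17, sgn +1
I_A²/I_B² = (21/680)/(1/17) = 21/40

21/40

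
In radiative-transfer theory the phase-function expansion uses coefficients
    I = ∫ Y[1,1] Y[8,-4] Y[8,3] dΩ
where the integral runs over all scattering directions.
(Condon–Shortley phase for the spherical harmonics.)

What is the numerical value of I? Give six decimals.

0.000000

L=17 odd ⇒ parity kills the (l;000) factor ⇒ I = 0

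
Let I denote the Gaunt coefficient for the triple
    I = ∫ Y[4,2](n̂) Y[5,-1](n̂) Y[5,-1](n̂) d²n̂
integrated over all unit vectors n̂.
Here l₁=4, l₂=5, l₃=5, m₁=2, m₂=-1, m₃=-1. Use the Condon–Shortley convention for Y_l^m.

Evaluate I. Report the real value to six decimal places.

0.137240

Rules hold: Σm=0, L=14 even, 1≤5≤9.
N = 9·11·11 = 1089
Δ = 4!·4!·6!/15! = 1/3153150
Racah Σ t=0..4: t=0:+1/69120 t=1:−1/1728 t=2:+1/576 t=3:−1/1728 t=4:+1/69120 = 7/11520
⇒ 3j(4 5 5; 0 0 0)² = 2/143, sgn -1
Racah Σ t=0..2: t=0:+1/4608 t=1:−1/1296 t=2:+1/4608 = -7/20736
⇒ 3j(4 5 5; 2 -1 -1)² = 20/1287, sgn -1
4πI² = N·(3j₀)²·(3jₘ)² = 40/169
I = +1·√(0.236686/4π) = 0.13724032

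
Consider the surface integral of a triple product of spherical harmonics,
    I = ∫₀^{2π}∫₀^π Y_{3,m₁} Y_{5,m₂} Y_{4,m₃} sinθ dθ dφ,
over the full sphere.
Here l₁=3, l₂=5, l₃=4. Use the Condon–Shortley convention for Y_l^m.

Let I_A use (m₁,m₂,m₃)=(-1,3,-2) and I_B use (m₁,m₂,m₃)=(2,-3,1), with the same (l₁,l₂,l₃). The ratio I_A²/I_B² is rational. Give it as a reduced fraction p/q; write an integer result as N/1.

81/5

Shared (l₁,l₂,l₃)=(3,5,4): N and (l;000)² cancel in I_A²/I_B².
A: Δ = 4!·2!·6!/13! = 1/180180; Racah Σ t=2..4: t=2:+1/5760 t=3:−1/720 t=4:+1/2304 = -1/1280; ⇒ 3j(3 5 4; -1 3 -2)² = 27/1430, sgn -1
B: Δ = 4!·2!·6!/13! = 1/180180; Racah Σ t=0..1: t=0:+1/1152 t=1:−1/1440 = 1/5760; ⇒ 3j(3 5 4; 2 -3 1)² = 1/858, sgn -1
I_A²/I_B² = (27/1430)/(1/858) = 81/5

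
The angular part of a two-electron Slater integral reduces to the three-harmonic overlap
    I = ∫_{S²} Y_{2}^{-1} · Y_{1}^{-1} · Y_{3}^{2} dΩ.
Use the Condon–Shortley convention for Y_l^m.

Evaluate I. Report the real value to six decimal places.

m-sum 0 ✓  L=6 even ✓  1≤3≤3 ✓
Π(2lᵢ+1) = 5×3×7 = 105
triangle coeff Δ(2,1,3) = 1/105
Σ_t [0,0]: t=0:+1/4 = 1/4
(3j)²=3/35 [(2 1 3; 0 0 0)], sign=-1
Σ_t [0,0]: t=0:+1/12 = 1/12
(3j)²=2/21 [(2 1 3; -1 -1 2)], sign=-1
⇒ 4πI² = 6/7
I = (+1)√(6/7/(4π)) = 0.26116903

0.261169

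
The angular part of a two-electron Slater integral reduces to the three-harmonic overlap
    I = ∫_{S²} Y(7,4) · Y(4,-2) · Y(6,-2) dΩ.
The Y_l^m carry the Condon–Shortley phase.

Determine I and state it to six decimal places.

0.000000

l₁+l₂+l₃=17 is odd: 3j(l;000)=0 ⇒ I=0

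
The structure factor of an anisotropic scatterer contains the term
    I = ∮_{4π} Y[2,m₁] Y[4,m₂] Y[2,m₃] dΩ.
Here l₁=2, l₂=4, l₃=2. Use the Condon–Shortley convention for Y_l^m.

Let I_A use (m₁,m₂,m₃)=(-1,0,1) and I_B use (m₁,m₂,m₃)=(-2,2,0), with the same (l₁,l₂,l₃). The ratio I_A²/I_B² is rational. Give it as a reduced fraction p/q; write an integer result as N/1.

Same 2,4,2: normalisation and zero-m 3j drop out of the ratio.
A: Δ: 4! 0! 4! / 9! → 1/630; sum: t=3:−1/36 = -1/36; 3j²(2 4 2; -1 0 1) = Δ·Π!·Σ² = 8/315  (sign +1)
B: Δ: 4! 0! 4! / 9! → 1/630; sum: t=4:+1/96 = 1/96; 3j²(2 4 2; -2 2 0) = Δ·Π!·Σ² = 1/42  (sign +1)
I_A²/I_B² = (8/315)/(1/42) = 16/15

16/15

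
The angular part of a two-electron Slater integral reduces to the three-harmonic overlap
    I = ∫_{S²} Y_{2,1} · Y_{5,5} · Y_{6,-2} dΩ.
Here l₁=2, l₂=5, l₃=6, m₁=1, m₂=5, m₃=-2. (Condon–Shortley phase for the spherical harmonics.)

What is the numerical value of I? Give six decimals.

0.000000

1 + 5 − 2 = 4 ≠ 0: azimuthal integral kills it; I = 0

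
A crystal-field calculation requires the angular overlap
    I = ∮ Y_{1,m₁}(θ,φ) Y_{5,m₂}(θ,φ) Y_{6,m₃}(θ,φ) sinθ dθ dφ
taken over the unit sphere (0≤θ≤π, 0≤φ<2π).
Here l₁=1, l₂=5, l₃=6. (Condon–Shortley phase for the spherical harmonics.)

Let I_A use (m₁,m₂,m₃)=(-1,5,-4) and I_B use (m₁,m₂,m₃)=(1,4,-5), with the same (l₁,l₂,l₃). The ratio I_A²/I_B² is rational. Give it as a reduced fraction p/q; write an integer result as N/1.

1/55

l's match ⇒ only the (l;m) 3-j factors differ between A and B.
A: triangle coeff Δ(1,5,6) = 1/858; Σ_t [0,0]: t=0:+1/7257600 = 1/7257600; (3j)²=1/858 [(1 5 6; -1 5 -4)], sign=+1
B: triangle coeff Δ(1,5,6) = 1/858; Σ_t [0,0]: t=0:+1/725760 = 1/725760; (3j)²=5/78 [(1 5 6; 1 4 -5)], sign=-1
I_A²/I_B² = (1/858)/(5/78) = 1/55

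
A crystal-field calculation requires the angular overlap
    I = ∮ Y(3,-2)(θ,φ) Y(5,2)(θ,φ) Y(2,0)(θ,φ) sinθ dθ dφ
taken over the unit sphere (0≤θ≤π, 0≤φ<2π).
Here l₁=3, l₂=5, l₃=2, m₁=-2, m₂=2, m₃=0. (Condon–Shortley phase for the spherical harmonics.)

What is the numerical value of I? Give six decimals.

m-sum 0 ✓  L=10 even ✓  2≤2≤8 ✓
Π(2lᵢ+1) = 7×11×5 = 385
triangle coeff Δ(3,5,2) = 1/2310
Σ_t [3,3]: t=3:−1/144 = -1/144
(3j)²=10/231 [(3 5 2; 0 0 0)], sign=-1
Σ_t [5,5]: t=5:−1/480 = -1/480
(3j)²=3/110 [(3 5 2; -2 2 0)], sign=-1
⇒ 4πI² = 5/11
I = (+1)√(5/11/(4π)) = 0.19018827

0.190188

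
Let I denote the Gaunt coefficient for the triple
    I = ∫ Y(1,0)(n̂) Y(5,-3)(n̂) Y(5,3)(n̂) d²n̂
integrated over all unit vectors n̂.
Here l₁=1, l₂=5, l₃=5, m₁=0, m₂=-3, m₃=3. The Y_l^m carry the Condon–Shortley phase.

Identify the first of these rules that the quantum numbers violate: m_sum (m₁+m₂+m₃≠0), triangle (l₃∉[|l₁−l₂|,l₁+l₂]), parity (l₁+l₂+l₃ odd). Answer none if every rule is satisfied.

parity

azimuthal sum: 0 − 3 + 3 = 0  ✓
4 ≤ 5 ≤ 6 (triangle on l)  ✓
L = 1 + 5 + 5 = 11 (odd)  ✗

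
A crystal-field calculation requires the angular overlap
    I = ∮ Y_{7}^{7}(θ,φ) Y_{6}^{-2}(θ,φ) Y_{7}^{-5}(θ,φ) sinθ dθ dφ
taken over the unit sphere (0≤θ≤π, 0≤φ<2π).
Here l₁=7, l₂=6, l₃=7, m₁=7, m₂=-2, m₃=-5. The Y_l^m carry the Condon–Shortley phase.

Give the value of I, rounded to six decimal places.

Rules hold: Σm=0, L=20 even, 1≤7≤13.
N = 15·13·15 = 2925
Δ = 6!·8!·6!/21! = 1/2444321880
Racah Σ t=0..6: t=0:+1/2612736000 t=1:−1/20736000 t=2:+1/1658880 t=3:−1/746496 t=4:+1/1658880 t=5:−1/20736000 t=6:+1/2612736000 = -1/4354560
⇒ 3j(7 6 7; 0 0 0)² = 1000/138567, sgn +1
Racah Σ t=0..0: t=0:+1/1393459200 = 1/1393459200
⇒ 3j(7 6 7; 7 -2 -5)² = 11/646, sgn +1
4πI² = N·(3j₀)²·(3jₘ)² = 37500/104329
I = +1·√(0.35944/4π) = 0.16912514

0.169125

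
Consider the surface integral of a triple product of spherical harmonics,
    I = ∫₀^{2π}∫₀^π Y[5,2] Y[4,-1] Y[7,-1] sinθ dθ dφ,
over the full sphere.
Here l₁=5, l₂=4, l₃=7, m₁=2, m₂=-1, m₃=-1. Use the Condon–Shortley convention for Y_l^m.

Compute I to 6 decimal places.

0.070568

Checks pass: Σm=0; 16 even; l₃=7∈[1,9].
(2·5+1)(2·4+1)(2·7+1) = 1485
Δ: 2! 8! 6! / 17! → 1/6126120
sum: t=0:+1/69120 t=1:−1/20736 t=2:+1/69120 = -1/51840
3j²(5 4 7; 0 0 0) = Δ·Π!·Σ² = 280/21879  (sign +1)
sum: t=0:+1/51840 t=1:−1/69120 t=2:+1/1209600 = 41/7257600
3j²(5 4 7; 2 -1 -1) = Δ·Π!·Σ² = 1681/510510  (sign +1)
combine: 4πI² = 1485·280/21879·1681/510510 = 33620/537251
take √, sign +1: I = 0.07056759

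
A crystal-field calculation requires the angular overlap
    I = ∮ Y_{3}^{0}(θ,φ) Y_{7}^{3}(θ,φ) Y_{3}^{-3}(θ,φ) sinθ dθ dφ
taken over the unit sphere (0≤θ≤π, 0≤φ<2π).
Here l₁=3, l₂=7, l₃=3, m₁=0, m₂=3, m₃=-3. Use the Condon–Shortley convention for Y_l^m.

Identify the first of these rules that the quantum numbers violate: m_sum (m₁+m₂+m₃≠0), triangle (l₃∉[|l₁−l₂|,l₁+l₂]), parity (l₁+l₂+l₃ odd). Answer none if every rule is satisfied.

azimuthal sum: 0 + 3 − 3 = 0  ✓
4 ≤ 3 ≤ 10 (triangle on l)  ✗
L = 3 + 7 + 3 = 13 (odd)

triangle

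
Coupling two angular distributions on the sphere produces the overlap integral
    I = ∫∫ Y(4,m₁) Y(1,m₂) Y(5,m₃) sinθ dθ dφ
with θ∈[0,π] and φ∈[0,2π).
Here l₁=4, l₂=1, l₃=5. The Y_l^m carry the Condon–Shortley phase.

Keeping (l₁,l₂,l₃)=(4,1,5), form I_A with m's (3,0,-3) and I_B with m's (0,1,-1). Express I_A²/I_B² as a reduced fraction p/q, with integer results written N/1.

16/15

Same 4,1,5: normalisation and zero-m 3j drop out of the ratio.
A: Δ: 0! 8! 2! / 11! → 1/495; sum: t=0:+1/5040 = 1/5040; 3j²(4 1 5; 3 0 -3) = Δ·Π!·Σ² = 16/495  (sign +1)
B: Δ: 0! 8! 2! / 11! → 1/495; sum: t=0:+1/1152 = 1/1152; 3j²(4 1 5; 0 1 -1) = Δ·Π!·Σ² = 1/33  (sign +1)
I_A²/I_B² = (16/495)/(1/33) = 16/15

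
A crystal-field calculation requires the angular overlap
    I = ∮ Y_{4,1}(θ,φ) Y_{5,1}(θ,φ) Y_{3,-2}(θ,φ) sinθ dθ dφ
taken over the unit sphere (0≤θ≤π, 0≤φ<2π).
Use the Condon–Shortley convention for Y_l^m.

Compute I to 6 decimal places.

0.138239

Checks pass: Σm=0; 12 even; l₃=3∈[1,9].
(2·4+1)(2·5+1)(2·3+1) = 693
Δ: 6! 2! 4! / 13! → 1/180180
sum: t=2:+1/576 t=3:−1/144 t=4:+1/576 = -1/288
3j²(4 5 3; 0 0 0) = Δ·Π!·Σ² = 20/1001  (sign +1)
sum: t=2:+1/1152 t=3:−1/432 = -5/3456
3j²(4 5 3; 1 1 -2) = Δ·Π!·Σ² = 625/36036  (sign +1)
combine: 4πI² = 693·20/1001·625/36036 = 3125/13013
take √, sign +1: I = 0.13823925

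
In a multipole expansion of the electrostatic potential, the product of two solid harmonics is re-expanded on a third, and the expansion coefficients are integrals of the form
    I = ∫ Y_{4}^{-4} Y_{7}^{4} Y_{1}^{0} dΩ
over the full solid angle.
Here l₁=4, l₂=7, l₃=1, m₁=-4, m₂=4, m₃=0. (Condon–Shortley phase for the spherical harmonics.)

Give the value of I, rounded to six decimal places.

0.000000

l₃=1 ∉ [3,11] — triangle fails ⇒ I = 0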